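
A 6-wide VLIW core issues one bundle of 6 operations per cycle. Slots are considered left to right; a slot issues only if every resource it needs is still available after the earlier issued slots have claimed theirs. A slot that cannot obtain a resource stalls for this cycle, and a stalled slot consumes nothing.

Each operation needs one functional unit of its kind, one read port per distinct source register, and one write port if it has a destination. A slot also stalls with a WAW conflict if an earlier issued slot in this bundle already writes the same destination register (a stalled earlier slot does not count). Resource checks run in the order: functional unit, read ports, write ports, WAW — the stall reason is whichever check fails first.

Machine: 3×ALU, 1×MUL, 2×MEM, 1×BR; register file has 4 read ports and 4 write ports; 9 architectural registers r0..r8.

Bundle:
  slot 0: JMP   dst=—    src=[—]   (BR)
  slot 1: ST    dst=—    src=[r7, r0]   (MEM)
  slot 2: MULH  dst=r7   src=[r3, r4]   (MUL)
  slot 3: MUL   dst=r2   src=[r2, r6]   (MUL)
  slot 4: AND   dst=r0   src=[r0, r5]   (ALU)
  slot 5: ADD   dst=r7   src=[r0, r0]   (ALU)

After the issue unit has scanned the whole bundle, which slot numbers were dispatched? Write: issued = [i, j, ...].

issued = [0, 1, 2]

[0] BR needs rd=0 wr=0: ok; after: ALU=3 MUL=1 MEM=2 BR=0, R=4, W=4
[1] MEM needs rd=2 wr=0: ok; after: ALU=3 MUL=1 MEM=1 BR=0, R=2, W=4
[2] MUL needs rd=2 wr=1: ok; after: ALU=3 MUL=0 MEM=1 BR=0, R=0, W=3
[3] MUL needs rd=2 wr=1: FU; after: ALU=3 MUL=0 MEM=1 BR=0, R=0, W=3
[4] ALU needs rd=2 wr=1: RD_PORT; after: ALU=3 MUL=0 MEM=1 BR=0, R=0, W=3
[5] ALU needs rd=1 wr=1: RD_PORT; after: ALU=3 MUL=0 MEM=1 BR=0, R=0, W=3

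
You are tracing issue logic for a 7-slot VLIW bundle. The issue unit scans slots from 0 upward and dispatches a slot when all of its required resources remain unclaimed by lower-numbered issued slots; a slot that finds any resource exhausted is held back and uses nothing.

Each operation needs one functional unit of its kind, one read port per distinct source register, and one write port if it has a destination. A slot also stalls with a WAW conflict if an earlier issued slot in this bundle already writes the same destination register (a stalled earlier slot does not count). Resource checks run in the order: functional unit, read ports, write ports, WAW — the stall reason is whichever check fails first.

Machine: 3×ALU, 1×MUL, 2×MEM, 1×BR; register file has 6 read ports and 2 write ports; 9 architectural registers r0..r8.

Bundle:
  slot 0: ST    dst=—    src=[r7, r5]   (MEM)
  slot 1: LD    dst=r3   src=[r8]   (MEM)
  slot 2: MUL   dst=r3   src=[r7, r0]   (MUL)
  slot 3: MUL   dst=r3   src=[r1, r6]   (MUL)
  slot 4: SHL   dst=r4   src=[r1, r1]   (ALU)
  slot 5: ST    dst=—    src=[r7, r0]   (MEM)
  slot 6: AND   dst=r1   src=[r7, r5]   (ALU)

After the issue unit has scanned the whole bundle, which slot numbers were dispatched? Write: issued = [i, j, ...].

slot 0 (MEM): ISSUE — free A3,Mu1,Ld1,B1 rp4 wp2
slot 1 (MEM): ISSUE — free A3,Mu1,Ld0,B1 rp3 wp1
slot 2 (MUL): stall WAW — free A3,Mu1,Ld0,B1 rp3 wp1
slot 3 (MUL): stall WAW — free A3,Mu1,Ld0,B1 rp3 wp1
slot 4 (ALU): ISSUE — free A2,Mu1,Ld0,B1 rp2 wp0
slot 5 (MEM): stall FU — free A2,Mu1,Ld0,B1 rp2 wp0
slot 6 (ALU): stall WR_PORT — free A2,Mu1,Ld0,B1 rp2 wp0

issued = [0, 1, 4]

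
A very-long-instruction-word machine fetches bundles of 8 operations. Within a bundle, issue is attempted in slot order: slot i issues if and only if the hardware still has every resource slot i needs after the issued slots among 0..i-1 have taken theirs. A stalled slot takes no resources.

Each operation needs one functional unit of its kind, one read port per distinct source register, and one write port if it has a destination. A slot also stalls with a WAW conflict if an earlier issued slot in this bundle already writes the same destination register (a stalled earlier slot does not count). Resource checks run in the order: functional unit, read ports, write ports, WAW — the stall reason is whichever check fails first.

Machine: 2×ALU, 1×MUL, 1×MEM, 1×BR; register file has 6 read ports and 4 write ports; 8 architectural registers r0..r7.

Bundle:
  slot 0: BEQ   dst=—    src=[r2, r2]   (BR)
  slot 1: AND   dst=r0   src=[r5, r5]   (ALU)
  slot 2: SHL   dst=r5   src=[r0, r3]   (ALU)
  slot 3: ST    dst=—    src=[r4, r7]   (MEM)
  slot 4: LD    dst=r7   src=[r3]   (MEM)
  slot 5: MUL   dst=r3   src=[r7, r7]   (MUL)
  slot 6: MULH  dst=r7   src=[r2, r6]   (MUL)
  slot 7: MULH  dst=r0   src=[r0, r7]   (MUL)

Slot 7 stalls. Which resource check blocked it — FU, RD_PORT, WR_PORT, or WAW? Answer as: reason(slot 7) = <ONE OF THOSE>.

reason(slot 7) = RD_PORT

  0. BR ⇒ go  {2A/1Mu/1Ld/0B | 5r 4w}
  1. ALU→r0 ⇒ go  {1A/1Mu/1Ld/0B | 4r 3w}
  2. ALU→r5 ⇒ go  {0A/1Mu/1Ld/0B | 2r 2w}
  3. MEM ⇒ go  {0A/1Mu/0Ld/0B | 0r 2w}
  4. MEM→r7 ⇒ no(FU)  {0A/1Mu/0Ld/0B | 0r 2w}
  5. MUL→r3 ⇒ no(RD_PORT)  {0A/1Mu/0Ld/0B | 0r 2w}
  6. MUL→r7 ⇒ no(RD_PORT)  {0A/1Mu/0Ld/0B | 0r 2w}
  7. MUL→r0 ⇒ no(RD_PORT)  {0A/1Mu/0Ld/0B | 0r 2w}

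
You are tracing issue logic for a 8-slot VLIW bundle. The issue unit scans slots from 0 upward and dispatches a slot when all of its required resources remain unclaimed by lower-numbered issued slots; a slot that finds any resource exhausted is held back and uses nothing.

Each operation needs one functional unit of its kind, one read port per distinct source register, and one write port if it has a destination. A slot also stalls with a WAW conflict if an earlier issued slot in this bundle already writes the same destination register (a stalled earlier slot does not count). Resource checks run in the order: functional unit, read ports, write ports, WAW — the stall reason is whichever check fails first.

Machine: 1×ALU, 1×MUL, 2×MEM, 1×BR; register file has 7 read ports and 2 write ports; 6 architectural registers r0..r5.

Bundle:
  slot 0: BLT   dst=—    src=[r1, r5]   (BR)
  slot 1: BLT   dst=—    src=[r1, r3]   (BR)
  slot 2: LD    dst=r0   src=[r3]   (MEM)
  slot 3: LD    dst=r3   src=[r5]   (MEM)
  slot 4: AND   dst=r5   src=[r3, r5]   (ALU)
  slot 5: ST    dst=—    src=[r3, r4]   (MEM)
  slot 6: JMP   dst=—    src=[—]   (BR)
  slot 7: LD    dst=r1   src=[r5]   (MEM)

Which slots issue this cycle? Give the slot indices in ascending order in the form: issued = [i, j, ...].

  0. BR ⇒ go  {1A/1Mu/2Ld/0B | 5r 2w}
  1. BR ⇒ no(FU)  {1A/1Mu/2Ld/0B | 5r 2w}
  2. MEM→r0 ⇒ go  {1A/1Mu/1Ld/0B | 4r 1w}
  3. MEM→r3 ⇒ go  {1A/1Mu/0Ld/0B | 3r 0w}
  4. ALU→r5 ⇒ no(WR_PORT)  {1A/1Mu/0Ld/0B | 3r 0w}
  5. MEM ⇒ no(FU)  {1A/1Mu/0Ld/0B | 3r 0w}
  6. BR ⇒ no(FU)  {1A/1Mu/0Ld/0B | 3r 0w}
  7. MEM→r1 ⇒ no(FU)  {1A/1Mu/0Ld/0B | 3r 0w}

issued = [0, 2, 3]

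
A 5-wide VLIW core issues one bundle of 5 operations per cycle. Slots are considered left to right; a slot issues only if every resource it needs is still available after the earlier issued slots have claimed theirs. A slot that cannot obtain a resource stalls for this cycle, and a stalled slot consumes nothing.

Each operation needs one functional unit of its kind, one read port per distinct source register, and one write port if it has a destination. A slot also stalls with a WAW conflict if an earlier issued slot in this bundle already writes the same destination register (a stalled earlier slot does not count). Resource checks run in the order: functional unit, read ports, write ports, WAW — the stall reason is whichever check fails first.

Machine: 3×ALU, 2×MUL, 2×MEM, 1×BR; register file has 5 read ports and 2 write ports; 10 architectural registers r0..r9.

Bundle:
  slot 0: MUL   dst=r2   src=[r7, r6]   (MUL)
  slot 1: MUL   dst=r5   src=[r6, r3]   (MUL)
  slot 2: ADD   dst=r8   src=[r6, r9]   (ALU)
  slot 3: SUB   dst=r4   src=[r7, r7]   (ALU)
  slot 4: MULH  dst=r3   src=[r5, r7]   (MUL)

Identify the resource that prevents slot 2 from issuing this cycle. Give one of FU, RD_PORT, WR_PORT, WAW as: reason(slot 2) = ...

reason(slot 2) = RD_PORT

[0] MUL needs rd=2 wr=1: ok; after: ALU=3 MUL=1 MEM=2 BR=1, R=3, W=1
[1] MUL needs rd=2 wr=1: ok; after: ALU=3 MUL=0 MEM=2 BR=1, R=1, W=0
[2] ALU needs rd=2 wr=1: RD_PORT; after: ALU=3 MUL=0 MEM=2 BR=1, R=1, W=0
[3] ALU needs rd=1 wr=1: WR_PORT; after: ALU=3 MUL=0 MEM=2 BR=1, R=1, W=0
[4] MUL needs rd=2 wr=1: FU; after: ALU=3 MUL=0 MEM=2 BR=1, R=1, W=0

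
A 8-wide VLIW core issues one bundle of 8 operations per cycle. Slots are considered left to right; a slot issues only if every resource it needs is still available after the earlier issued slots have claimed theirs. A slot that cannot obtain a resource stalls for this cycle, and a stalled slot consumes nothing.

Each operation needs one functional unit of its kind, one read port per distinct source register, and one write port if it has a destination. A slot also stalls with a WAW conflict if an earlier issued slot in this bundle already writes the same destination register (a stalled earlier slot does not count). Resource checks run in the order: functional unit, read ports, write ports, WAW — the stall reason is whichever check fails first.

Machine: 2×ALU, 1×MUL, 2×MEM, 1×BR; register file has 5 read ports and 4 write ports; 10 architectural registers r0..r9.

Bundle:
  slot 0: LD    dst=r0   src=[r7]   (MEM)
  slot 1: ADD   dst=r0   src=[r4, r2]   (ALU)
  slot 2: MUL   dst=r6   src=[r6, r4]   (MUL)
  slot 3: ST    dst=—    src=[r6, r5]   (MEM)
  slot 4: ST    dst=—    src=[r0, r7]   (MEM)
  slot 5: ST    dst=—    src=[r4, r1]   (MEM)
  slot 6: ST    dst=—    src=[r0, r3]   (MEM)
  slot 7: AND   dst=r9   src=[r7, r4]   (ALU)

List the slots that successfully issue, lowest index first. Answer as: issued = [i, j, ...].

issued = [0, 2, 3]

  0. MEM→r0 ⇒ go  {2A/1Mu/1Ld/1B | 4r 3w}
  1. ALU→r0 ⇒ no(WAW)  {2A/1Mu/1Ld/1B | 4r 3w}
  2. MUL→r6 ⇒ go  {2A/0Mu/1Ld/1B | 2r 2w}
  3. MEM ⇒ go  {2A/0Mu/0Ld/1B | 0r 2w}
  4. MEM ⇒ no(FU)  {2A/0Mu/0Ld/1B | 0r 2w}
  5. MEM ⇒ no(FU)  {2A/0Mu/0Ld/1B | 0r 2w}
  6. MEM ⇒ no(FU)  {2A/0Mu/0Ld/1B | 0r 2w}
  7. ALU→r9 ⇒ no(RD_PORT)  {2A/0Mu/0Ld/1B | 0r 2w}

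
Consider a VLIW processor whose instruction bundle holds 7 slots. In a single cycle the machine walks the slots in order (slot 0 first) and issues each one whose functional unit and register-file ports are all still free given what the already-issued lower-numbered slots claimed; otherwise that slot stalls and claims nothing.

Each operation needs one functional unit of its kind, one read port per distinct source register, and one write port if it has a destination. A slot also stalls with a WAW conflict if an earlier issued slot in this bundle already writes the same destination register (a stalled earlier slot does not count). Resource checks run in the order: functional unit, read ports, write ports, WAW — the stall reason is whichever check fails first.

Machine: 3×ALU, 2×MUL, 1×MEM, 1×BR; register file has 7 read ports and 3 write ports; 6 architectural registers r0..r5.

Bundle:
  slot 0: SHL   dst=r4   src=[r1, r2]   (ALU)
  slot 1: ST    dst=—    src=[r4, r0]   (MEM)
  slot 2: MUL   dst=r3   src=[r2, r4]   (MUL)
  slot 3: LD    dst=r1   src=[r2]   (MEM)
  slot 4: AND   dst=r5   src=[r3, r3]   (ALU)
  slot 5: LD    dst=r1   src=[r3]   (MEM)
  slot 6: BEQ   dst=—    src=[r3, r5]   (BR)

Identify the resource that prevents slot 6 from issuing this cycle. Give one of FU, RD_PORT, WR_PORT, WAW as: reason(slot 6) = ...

reason(slot 6) = RD_PORT

(0) want 1×ALU +2rd +1wr — yes → AL2|MU2|ME1|BR1|rd5|wr2
(1) want 1×MEM +2rd +0wr — yes → AL2|MU2|ME0|BR1|rd3|wr2
(2) want 1×MUL +2rd +1wr — yes → AL2|MU1|ME0|BR1|rd1|wr1
(3) want 1×MEM +1rd +1wr — FU → AL2|MU1|ME0|BR1|rd1|wr1
(4) want 1×ALU +1rd +1wr — yes → AL1|MU1|ME0|BR1|rd0|wr0
(5) want 1×MEM +1rd +1wr — FU → AL1|MU1|ME0|BR1|rd0|wr0
(6) want 1×BR +2rd +0wr — RD_PORT → AL1|MU1|ME0|BR1|rd0|wr0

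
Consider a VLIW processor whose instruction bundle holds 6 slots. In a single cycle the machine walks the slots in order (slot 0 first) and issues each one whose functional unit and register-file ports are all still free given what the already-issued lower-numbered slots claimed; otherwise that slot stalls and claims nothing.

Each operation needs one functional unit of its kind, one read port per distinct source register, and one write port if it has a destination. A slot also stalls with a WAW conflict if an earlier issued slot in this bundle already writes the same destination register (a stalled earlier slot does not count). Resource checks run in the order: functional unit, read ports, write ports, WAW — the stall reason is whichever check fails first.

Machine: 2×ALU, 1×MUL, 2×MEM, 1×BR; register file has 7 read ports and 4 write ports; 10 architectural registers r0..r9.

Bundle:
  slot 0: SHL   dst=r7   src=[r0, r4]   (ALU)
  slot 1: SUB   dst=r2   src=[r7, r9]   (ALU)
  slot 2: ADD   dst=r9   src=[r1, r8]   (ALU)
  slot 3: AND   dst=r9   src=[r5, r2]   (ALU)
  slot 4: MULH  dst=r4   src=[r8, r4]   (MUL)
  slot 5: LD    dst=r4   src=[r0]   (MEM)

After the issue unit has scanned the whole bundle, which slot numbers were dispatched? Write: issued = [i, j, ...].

issued = [0, 1, 4]

slot 0 (ALU): ISSUE — free A1,Mu1,Ld2,B1 rp5 wp3
slot 1 (ALU): ISSUE — free A0,Mu1,Ld2,B1 rp3 wp2
slot 2 (ALU): stall FU — free A0,Mu1,Ld2,B1 rp3 wp2
slot 3 (ALU): stall FU — free A0,Mu1,Ld2,B1 rp3 wp2
slot 4 (MUL): ISSUE — free A0,Mu0,Ld2,B1 rp1 wp1
slot 5 (MEM): stall WAW — free A0,Mu0,Ld2,B1 rp1 wp1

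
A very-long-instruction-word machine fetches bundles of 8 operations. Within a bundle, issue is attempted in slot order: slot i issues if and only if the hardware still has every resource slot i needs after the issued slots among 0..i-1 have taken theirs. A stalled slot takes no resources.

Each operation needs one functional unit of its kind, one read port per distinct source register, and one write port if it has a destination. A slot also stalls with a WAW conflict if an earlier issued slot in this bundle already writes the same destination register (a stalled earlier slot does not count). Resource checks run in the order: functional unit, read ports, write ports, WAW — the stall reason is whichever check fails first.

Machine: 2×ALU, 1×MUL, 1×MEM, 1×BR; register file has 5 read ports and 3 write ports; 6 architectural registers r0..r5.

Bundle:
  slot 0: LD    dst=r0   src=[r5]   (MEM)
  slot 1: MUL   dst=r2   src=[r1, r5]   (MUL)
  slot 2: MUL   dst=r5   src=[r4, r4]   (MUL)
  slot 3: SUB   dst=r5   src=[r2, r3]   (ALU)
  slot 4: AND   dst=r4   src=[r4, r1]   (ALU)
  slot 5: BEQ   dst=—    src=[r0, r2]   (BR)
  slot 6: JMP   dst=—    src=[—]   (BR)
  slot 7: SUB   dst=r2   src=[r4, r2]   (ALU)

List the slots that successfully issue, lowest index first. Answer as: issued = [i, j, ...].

(0) want 1×MEM +1rd +1wr — yes → AL2|MU1|ME0|BR1|rd4|wr2
(1) want 1×MUL +2rd +1wr — yes → AL2|MU0|ME0|BR1|rd2|wr1
(2) want 1×MUL +1rd +1wr — FU → AL2|MU0|ME0|BR1|rd2|wr1
(3) want 1×ALU +2rd +1wr — yes → AL1|MU0|ME0|BR1|rd0|wr0
(4) want 1×ALU +2rd +1wr — RD_PORT → AL1|MU0|ME0|BR1|rd0|wr0
(5) want 1×BR +2rd +0wr — RD_PORT → AL1|MU0|ME0|BR1|rd0|wr0
(6) want 1×BR +0rd +0wr — yes → AL1|MU0|ME0|BR0|rd0|wr0
(7) want 1×ALU +2rd +1wr — RD_PORT → AL1|MU0|ME0|BR0|rd0|wr0

issued = [0, 1, 3, 6]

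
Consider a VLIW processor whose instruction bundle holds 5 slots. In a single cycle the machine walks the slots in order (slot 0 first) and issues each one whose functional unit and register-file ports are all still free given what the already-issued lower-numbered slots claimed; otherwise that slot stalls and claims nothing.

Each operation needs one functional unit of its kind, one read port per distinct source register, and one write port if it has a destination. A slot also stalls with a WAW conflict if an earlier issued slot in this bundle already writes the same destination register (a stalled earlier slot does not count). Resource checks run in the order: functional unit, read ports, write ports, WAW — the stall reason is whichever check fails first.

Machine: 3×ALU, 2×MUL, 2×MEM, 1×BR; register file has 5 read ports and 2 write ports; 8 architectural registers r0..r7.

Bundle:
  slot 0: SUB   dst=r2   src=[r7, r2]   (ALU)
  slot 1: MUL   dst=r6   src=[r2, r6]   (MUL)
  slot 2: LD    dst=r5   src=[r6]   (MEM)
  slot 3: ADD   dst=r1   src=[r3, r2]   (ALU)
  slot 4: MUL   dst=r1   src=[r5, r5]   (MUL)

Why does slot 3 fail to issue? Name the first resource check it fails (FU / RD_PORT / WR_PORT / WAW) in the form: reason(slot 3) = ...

reason(slot 3) = RD_PORT

slot 0 (ALU): ISSUE — free A2,Mu2,Ld2,B1 rp3 wp1
slot 1 (MUL): ISSUE — free A2,Mu1,Ld2,B1 rp1 wp0
slot 2 (MEM): stall WR_PORT — free A2,Mu1,Ld2,B1 rp1 wp0
slot 3 (ALU): stall RD_PORT — free A2,Mu1,Ld2,B1 rp1 wp0
slot 4 (MUL): stall WR_PORT — free A2,Mu1,Ld2,B1 rp1 wp0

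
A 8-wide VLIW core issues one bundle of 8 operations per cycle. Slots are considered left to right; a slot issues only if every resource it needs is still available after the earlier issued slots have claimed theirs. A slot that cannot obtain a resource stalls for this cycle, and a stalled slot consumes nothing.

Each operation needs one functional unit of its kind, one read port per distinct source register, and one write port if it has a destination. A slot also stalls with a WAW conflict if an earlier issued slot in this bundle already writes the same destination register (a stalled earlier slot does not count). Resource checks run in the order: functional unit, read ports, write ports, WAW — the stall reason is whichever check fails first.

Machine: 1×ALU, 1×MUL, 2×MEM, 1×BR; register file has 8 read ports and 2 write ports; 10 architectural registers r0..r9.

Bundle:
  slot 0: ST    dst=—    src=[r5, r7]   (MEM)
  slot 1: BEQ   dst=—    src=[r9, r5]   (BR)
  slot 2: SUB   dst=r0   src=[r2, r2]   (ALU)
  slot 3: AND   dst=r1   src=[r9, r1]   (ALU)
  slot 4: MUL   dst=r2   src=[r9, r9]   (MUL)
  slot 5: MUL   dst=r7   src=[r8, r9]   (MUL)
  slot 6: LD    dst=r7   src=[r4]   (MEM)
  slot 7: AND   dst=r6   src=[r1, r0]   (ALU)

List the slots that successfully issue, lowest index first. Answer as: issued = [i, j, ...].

issued = [0, 1, 2, 4]

  0. MEM ⇒ go  {1A/1Mu/1Ld/1B | 6r 2w}
  1. BR ⇒ go  {1A/1Mu/1Ld/0B | 4r 2w}
  2. ALU→r0 ⇒ go  {0A/1Mu/1Ld/0B | 3r 1w}
  3. ALU→r1 ⇒ no(FU)  {0A/1Mu/1Ld/0B | 3r 1w}
  4. MUL→r2 ⇒ go  {0A/0Mu/1Ld/0B | 2r 0w}
  5. MUL→r7 ⇒ no(FU)  {0A/0Mu/1Ld/0B | 2r 0w}
  6. MEM→r7 ⇒ no(WR_PORT)  {0A/0Mu/1Ld/0B | 2r 0w}
  7. ALU→r6 ⇒ no(FU)  {0A/0Mu/1Ld/0B | 2r 0w}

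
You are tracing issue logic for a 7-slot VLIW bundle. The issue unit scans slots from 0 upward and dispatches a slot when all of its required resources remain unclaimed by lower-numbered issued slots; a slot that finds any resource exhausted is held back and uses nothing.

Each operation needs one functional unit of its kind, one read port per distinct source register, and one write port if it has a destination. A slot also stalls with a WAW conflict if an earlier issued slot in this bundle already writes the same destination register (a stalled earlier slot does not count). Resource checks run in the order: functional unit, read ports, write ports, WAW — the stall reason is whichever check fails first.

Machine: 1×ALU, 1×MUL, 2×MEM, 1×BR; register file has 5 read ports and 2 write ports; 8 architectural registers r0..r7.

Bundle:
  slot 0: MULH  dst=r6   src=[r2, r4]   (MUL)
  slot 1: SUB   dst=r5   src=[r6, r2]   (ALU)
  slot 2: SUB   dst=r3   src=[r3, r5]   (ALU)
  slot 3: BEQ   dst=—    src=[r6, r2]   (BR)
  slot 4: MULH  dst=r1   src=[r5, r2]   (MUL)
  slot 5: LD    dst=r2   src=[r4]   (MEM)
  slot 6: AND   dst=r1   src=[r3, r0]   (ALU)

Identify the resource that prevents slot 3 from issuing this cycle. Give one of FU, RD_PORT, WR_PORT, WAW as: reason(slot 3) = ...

#0 MUL src=r2,r4 dispatched  <A:1 Mu:0 Ld:2 B:1 rd:3 wr:1>
#1 ALU src=r6,r2 dispatched  <A:0 Mu:0 Ld:2 B:1 rd:1 wr:0>
#2 ALU src=r3,r5 held:FU  <A:0 Mu:0 Ld:2 B:1 rd:1 wr:0>
#3 BR src=r6,r2 held:RD_PORT  <A:0 Mu:0 Ld:2 B:1 rd:1 wr:0>
#4 MUL src=r5,r2 held:FU  <A:0 Mu:0 Ld:2 B:1 rd:1 wr:0>
#5 MEM src=r4 held:WR_PORT  <A:0 Mu:0 Ld:2 B:1 rd:1 wr:0>
#6 ALU src=r3,r0 held:FU  <A:0 Mu:0 Ld:2 B:1 rd:1 wr:0>

reason(slot 3) = RD_PORT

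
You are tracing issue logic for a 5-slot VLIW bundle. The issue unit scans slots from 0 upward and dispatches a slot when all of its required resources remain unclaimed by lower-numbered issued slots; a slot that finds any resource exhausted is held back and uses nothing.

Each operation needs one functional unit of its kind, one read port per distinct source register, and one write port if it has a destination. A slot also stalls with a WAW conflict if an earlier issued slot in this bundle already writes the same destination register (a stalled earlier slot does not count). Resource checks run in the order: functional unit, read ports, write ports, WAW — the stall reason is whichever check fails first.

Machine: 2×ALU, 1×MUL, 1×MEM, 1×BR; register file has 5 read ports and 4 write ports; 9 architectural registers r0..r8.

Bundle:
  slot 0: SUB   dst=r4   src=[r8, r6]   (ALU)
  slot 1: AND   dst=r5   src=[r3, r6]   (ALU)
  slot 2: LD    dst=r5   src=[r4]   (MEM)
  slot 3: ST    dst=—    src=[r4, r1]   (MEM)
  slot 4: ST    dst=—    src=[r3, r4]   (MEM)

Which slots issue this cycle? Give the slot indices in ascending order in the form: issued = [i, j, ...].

issued = [0, 1]

  0. ALU→r4 ⇒ go  {1A/1Mu/1Ld/1B | 3r 3w}
  1. ALU→r5 ⇒ go  {0A/1Mu/1Ld/1B | 1r 2w}
  2. MEM→r5 ⇒ no(WAW)  {0A/1Mu/1Ld/1B | 1r 2w}
  3. MEM ⇒ no(RD_PORT)  {0A/1Mu/1Ld/1B | 1r 2w}
  4. MEM ⇒ no(RD_PORT)  {0A/1Mu/1Ld/1B | 1r 2w}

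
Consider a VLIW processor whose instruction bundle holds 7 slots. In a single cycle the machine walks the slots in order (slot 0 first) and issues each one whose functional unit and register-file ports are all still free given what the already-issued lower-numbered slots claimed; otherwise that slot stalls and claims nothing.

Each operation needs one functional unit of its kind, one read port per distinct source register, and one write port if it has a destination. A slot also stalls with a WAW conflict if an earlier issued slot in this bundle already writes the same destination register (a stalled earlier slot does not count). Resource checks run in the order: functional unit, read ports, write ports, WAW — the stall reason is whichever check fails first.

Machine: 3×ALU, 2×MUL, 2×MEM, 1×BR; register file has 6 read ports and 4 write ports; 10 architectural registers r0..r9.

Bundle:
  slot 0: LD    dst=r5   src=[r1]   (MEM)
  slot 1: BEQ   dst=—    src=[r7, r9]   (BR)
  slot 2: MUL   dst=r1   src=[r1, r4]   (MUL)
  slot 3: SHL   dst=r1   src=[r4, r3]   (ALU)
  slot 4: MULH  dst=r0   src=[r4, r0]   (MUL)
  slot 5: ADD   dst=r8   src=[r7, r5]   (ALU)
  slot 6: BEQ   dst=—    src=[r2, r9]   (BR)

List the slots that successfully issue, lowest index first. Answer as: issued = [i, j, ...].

(0) want 1×MEM +1rd +1wr — yes → AL3|MU2|ME1|BR1|rd5|wr3
(1) want 1×BR +2rd +0wr — yes → AL3|MU2|ME1|BR0|rd3|wr3
(2) want 1×MUL +2rd +1wr — yes → AL3|MU1|ME1|BR0|rd1|wr2
(3) want 1×ALU +2rd +1wr — RD_PORT → AL3|MU1|ME1|BR0|rd1|wr2
(4) want 1×MUL +2rd +1wr — RD_PORT → AL3|MU1|ME1|BR0|rd1|wr2
(5) want 1×ALU +2rd +1wr — RD_PORT → AL3|MU1|ME1|BR0|rd1|wr2
(6) want 1×BR +2rd +0wr — FU → AL3|MU1|ME1|BR0|rd1|wr2

issued = [0, 1, 2]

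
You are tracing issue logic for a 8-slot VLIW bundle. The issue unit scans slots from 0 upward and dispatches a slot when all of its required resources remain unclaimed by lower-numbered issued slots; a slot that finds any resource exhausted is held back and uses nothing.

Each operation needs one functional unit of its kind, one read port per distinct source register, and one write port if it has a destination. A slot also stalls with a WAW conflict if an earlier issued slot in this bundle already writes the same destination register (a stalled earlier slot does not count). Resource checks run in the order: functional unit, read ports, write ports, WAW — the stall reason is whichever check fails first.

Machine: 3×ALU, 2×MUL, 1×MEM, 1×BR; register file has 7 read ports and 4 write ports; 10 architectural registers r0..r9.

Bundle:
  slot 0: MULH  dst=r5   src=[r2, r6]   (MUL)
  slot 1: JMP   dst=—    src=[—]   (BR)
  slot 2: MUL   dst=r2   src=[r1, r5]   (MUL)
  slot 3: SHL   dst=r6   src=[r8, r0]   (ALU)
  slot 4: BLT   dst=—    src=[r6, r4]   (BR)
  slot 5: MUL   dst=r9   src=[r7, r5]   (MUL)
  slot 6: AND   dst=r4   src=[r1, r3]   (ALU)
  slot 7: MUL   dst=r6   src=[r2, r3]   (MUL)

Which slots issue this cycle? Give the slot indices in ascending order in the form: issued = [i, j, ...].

slot 0 (MUL): ISSUE — free A3,Mu1,Ld1,B1 rp5 wp3
slot 1 (BR): ISSUE — free A3,Mu1,Ld1,B0 rp5 wp3
slot 2 (MUL): ISSUE — free A3,Mu0,Ld1,B0 rp3 wp2
slot 3 (ALU): ISSUE — free A2,Mu0,Ld1,B0 rp1 wp1
slot 4 (BR): stall FU — free A2,Mu0,Ld1,B0 rp1 wp1
slot 5 (MUL): stall FU — free A2,Mu0,Ld1,B0 rp1 wp1
slot 6 (ALU): stall RD_PORT — free A2,Mu0,Ld1,B0 rp1 wp1
slot 7 (MUL): stall FU — free A2,Mu0,Ld1,B0 rp1 wp1

issued = [0, 1, 2, 3]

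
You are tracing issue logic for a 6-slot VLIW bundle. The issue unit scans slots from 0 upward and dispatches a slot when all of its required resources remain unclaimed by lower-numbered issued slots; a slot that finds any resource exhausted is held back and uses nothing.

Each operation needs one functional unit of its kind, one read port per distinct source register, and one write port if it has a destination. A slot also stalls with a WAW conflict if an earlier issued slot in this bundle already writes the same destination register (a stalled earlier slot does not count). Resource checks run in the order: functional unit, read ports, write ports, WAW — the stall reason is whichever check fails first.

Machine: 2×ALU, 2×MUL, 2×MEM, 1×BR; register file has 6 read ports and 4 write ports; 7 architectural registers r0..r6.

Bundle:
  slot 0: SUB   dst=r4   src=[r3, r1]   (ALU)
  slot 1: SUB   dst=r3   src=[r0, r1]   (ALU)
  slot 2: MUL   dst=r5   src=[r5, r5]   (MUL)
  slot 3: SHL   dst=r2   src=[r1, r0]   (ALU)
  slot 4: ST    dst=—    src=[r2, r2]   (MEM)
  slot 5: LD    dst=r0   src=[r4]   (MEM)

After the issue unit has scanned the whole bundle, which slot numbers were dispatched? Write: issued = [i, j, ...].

[0] ALU needs rd=2 wr=1: ok; after: ALU=1 MUL=2 MEM=2 BR=1, R=4, W=3
[1] ALU needs rd=2 wr=1: ok; after: ALU=0 MUL=2 MEM=2 BR=1, R=2, W=2
[2] MUL needs rd=1 wr=1: ok; after: ALU=0 MUL=1 MEM=2 BR=1, R=1, W=1
[3] ALU needs rd=2 wr=1: FU; after: ALU=0 MUL=1 MEM=2 BR=1, R=1, W=1
[4] MEM needs rd=1 wr=0: ok; after: ALU=0 MUL=1 MEM=1 BR=1, R=0, W=1
[5] MEM needs rd=1 wr=1: RD_PORT; after: ALU=0 MUL=1 MEM=1 BR=1, R=0, W=1

issued = [0, 1, 2, 4]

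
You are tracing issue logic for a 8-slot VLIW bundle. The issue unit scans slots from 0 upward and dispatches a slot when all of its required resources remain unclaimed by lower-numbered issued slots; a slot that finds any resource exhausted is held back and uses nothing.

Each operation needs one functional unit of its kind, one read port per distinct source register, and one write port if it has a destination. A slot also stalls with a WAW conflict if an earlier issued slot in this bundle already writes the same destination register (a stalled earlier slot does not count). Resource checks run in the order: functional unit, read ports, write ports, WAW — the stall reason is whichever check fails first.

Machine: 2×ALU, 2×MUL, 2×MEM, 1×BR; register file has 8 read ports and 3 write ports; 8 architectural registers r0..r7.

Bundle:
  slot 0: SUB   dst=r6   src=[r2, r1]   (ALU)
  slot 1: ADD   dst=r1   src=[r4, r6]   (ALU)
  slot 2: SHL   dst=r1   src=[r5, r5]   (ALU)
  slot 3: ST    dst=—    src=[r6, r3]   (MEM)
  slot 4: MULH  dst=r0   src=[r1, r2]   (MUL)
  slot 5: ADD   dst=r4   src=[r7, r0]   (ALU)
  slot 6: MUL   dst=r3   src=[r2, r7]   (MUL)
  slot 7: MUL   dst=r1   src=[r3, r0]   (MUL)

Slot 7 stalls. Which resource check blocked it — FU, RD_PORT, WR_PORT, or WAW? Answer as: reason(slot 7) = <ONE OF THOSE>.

reason(slot 7) = RD_PORT

slot 0 (ALU): ISSUE — free A1,Mu2,Ld2,B1 rp6 wp2
slot 1 (ALU): ISSUE — free A0,Mu2,Ld2,B1 rp4 wp1
slot 2 (ALU): stall FU — free A0,Mu2,Ld2,B1 rp4 wp1
slot 3 (MEM): ISSUE — free A0,Mu2,Ld1,B1 rp2 wp1
slot 4 (MUL): ISSUE — free A0,Mu1,Ld1,B1 rp0 wp0
slot 5 (ALU): stall FU — free A0,Mu1,Ld1,B1 rp0 wp0
slot 6 (MUL): stall RD_PORT — free A0,Mu1,Ld1,B1 rp0 wp0
slot 7 (MUL): stall RD_PORT — free A0,Mu1,Ld1,B1 rp0 wp0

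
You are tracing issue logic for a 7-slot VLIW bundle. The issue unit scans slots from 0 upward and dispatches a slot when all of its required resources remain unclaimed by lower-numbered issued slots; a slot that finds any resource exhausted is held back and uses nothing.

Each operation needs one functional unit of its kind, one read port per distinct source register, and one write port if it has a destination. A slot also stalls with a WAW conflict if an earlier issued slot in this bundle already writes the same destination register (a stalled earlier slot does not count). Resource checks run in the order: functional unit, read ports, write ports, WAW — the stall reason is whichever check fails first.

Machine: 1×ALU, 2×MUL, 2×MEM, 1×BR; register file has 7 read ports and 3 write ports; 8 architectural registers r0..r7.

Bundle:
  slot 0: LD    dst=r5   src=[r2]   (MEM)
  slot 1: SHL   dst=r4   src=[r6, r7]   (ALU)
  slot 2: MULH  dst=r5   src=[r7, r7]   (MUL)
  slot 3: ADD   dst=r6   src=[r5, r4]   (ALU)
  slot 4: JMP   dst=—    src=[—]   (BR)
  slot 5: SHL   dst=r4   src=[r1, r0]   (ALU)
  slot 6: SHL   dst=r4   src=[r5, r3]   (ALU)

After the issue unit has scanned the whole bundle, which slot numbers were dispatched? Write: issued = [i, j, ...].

(0) want 1×MEM +1rd +1wr — yes → AL1|MU2|ME1|BR1|rd6|wr2
(1) want 1×ALU +2rd +1wr — yes → AL0|MU2|ME1|BR1|rd4|wr1
(2) want 1×MUL +1rd +1wr — WAW → AL0|MU2|ME1|BR1|rd4|wr1
(3) want 1×ALU +2rd +1wr — FU → AL0|MU2|ME1|BR1|rd4|wr1
(4) want 1×BR +0rd +0wr — yes → AL0|MU2|ME1|BR0|rd4|wr1
(5) want 1×ALU +2rd +1wr — FU → AL0|MU2|ME1|BR0|rd4|wr1
(6) want 1×ALU +2rd +1wr — FU → AL0|MU2|ME1|BR0|rd4|wr1

issued = [0, 1, 4]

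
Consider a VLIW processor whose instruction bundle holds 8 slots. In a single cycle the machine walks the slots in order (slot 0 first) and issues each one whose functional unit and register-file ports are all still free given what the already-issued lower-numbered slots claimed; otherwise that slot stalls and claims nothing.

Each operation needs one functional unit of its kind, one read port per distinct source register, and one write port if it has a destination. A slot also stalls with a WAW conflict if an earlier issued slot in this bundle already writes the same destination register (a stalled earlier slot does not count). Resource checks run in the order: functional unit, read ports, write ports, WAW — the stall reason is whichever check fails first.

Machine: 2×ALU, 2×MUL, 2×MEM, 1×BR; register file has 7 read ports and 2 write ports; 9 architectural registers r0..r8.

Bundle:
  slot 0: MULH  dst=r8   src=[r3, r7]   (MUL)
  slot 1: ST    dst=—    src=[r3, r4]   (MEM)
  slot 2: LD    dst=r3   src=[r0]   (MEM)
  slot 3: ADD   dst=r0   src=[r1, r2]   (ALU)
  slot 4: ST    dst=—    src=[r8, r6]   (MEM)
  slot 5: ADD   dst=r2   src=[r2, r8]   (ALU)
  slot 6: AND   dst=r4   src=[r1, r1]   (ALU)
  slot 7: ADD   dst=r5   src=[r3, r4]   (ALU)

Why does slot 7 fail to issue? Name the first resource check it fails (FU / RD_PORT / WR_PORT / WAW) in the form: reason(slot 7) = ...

reason(slot 7) = WR_PORT

slot 0 (MUL): ISSUE — free A2,Mu1,Ld2,B1 rp5 wp1
slot 1 (MEM): ISSUE — free A2,Mu1,Ld1,B1 rp3 wp1
slot 2 (MEM): ISSUE — free A2,Mu1,Ld0,B1 rp2 wp0
slot 3 (ALU): stall WR_PORT — free A2,Mu1,Ld0,B1 rp2 wp0
slot 4 (MEM): stall FU — free A2,Mu1,Ld0,B1 rp2 wp0
slot 5 (ALU): stall WR_PORT — free A2,Mu1,Ld0,B1 rp2 wp0
slot 6 (ALU): stall WR_PORT — free A2,Mu1,Ld0,B1 rp2 wp0
slot 7 (ALU): stall WR_PORT — free A2,Mu1,Ld0,B1 rp2 wp0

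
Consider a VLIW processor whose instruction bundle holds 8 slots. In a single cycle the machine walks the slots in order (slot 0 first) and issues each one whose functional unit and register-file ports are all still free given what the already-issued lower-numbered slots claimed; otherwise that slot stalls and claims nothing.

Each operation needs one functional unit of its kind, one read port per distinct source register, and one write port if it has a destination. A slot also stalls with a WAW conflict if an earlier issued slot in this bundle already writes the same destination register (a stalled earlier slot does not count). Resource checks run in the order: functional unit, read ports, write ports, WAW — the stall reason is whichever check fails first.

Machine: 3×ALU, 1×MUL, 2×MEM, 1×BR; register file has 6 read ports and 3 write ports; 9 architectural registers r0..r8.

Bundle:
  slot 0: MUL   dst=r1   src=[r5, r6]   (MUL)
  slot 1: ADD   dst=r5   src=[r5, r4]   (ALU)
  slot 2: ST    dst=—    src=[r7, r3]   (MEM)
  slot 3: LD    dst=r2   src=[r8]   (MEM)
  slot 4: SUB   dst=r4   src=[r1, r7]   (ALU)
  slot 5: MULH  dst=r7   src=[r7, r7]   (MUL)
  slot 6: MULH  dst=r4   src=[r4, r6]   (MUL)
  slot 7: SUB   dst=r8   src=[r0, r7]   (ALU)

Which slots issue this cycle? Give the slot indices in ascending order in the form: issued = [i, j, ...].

slot 0 (MUL): ISSUE — free A3,Mu0,Ld2,B1 rp4 wp2
slot 1 (ALU): ISSUE — free A2,Mu0,Ld2,B1 rp2 wp1
slot 2 (MEM): ISSUE — free A2,Mu0,Ld1,B1 rp0 wp1
slot 3 (MEM): stall RD_PORT — free A2,Mu0,Ld1,B1 rp0 wp1
slot 4 (ALU): stall RD_PORT — free A2,Mu0,Ld1,B1 rp0 wp1
slot 5 (MUL): stall FU — free A2,Mu0,Ld1,B1 rp0 wp1
slot 6 (MUL): stall FU — free A2,Mu0,Ld1,B1 rp0 wp1
slot 7 (ALU): stall RD_PORT — free A2,Mu0,Ld1,B1 rp0 wp1

issued = [0, 1, 2]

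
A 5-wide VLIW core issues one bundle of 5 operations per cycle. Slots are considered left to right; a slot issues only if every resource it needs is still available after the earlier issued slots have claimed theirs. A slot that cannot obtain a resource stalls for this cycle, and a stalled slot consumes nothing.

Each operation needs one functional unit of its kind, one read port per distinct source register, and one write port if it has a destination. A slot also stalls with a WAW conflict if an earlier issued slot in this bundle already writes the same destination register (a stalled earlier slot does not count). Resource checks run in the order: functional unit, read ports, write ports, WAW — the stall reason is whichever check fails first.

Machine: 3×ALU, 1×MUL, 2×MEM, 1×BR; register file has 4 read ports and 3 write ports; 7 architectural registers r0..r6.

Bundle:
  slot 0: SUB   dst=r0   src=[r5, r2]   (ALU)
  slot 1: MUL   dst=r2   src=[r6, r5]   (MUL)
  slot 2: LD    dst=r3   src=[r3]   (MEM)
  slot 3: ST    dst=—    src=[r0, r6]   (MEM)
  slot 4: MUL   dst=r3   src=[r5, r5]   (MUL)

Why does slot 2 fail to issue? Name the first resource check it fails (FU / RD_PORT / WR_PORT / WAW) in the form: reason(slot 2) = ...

(0) want 1×ALU +2rd +1wr — yes → AL2|MU1|ME2|BR1|rd2|wr2
(1) want 1×MUL +2rd +1wr — yes → AL2|MU0|ME2|BR1|rd0|wr1
(2) want 1×MEM +1rd +1wr — RD_PORT → AL2|MU0|ME2|BR1|rd0|wr1
(3) want 1×MEM +2rd +0wr — RD_PORT → AL2|MU0|ME2|BR1|rd0|wr1
(4) want 1×MUL +1rd +1wr — FU → AL2|MU0|ME2|BR1|rd0|wr1

reason(slot 2) = RD_PORT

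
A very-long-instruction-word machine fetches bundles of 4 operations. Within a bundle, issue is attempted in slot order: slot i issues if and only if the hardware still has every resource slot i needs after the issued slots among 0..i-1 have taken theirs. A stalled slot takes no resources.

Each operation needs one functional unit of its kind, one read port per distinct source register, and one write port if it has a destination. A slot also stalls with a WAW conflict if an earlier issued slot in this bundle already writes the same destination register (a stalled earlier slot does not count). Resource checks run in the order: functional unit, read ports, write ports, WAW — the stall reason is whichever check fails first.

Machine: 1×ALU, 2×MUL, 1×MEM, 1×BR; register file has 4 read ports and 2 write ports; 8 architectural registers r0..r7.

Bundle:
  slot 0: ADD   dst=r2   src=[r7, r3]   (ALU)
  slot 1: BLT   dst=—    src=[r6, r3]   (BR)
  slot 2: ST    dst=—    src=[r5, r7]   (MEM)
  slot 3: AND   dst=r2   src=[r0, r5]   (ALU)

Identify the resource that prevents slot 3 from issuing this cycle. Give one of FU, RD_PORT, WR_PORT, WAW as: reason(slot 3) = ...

  0. ALU→r2 ⇒ go  {0A/2Mu/1Ld/1B | 2r 1w}
  1. BR ⇒ go  {0A/2Mu/1Ld/0B | 0r 1w}
  2. MEM ⇒ no(RD_PORT)  {0A/2Mu/1Ld/0B | 0r 1w}
  3. ALU→r2 ⇒ no(FU)  {0A/2Mu/1Ld/0B | 0r 1w}

reason(slot 3) = FU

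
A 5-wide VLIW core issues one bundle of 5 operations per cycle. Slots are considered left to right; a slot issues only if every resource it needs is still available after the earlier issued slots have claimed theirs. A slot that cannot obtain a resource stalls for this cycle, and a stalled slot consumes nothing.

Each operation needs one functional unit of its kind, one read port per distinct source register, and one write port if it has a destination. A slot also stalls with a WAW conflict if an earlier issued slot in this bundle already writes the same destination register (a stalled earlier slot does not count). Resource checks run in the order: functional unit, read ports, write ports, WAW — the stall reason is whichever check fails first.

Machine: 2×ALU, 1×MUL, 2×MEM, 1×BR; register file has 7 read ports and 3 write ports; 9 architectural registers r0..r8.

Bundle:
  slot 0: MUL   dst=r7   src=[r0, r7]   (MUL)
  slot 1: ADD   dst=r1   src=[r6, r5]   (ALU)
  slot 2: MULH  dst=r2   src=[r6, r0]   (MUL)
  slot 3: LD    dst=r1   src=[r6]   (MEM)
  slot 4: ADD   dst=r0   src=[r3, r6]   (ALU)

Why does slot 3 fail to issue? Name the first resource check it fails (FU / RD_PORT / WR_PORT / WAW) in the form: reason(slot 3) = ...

reason(slot 3) = WAW

[0] MUL needs rd=2 wr=1: ok; after: ALU=2 MUL=0 MEM=2 BR=1, R=5, W=2
[1] ALU needs rd=2 wr=1: ok; after: ALU=1 MUL=0 MEM=2 BR=1, R=3, W=1
[2] MUL needs rd=2 wr=1: FU; after: ALU=1 MUL=0 MEM=2 BR=1, R=3, W=1
[3] MEM needs rd=1 wr=1: WAW; after: ALU=1 MUL=0 MEM=2 BR=1, R=3, W=1
[4] ALU needs rd=2 wr=1: ok; after: ALU=0 MUL=0 MEM=2 BR=1, R=1, W=0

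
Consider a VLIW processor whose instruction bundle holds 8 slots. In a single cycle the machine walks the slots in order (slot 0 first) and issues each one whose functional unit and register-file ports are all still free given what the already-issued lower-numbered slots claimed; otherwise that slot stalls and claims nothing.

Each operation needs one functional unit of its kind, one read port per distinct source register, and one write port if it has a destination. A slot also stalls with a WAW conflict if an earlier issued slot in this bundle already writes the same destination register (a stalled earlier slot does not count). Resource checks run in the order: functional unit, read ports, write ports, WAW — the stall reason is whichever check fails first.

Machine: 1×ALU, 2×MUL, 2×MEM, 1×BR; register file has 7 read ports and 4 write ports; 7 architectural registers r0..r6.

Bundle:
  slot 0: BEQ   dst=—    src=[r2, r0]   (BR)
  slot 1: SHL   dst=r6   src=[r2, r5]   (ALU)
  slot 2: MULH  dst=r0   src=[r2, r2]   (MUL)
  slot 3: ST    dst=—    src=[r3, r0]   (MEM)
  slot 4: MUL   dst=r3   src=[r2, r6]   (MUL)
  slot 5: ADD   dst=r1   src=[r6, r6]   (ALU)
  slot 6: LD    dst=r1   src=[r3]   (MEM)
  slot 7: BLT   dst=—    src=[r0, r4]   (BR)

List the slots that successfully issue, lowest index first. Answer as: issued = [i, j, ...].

slot 0 (BR): ISSUE — free A1,Mu2,Ld2,B0 rp5 wp4
slot 1 (ALU): ISSUE — free A0,Mu2,Ld2,B0 rp3 wp3
slot 2 (MUL): ISSUE — free A0,Mu1,Ld2,B0 rp2 wp2
slot 3 (MEM): ISSUE — free A0,Mu1,Ld1,B0 rp0 wp2
slot 4 (MUL): stall RD_PORT — free A0,Mu1,Ld1,B0 rp0 wp2
slot 5 (ALU): stall FU — free A0,Mu1,Ld1,B0 rp0 wp2
slot 6 (MEM): stall RD_PORT — free A0,Mu1,Ld1,B0 rp0 wp2
slot 7 (BR): stall FU — free A0,Mu1,Ld1,B0 rp0 wp2

issued = [0, 1, 2, 3]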